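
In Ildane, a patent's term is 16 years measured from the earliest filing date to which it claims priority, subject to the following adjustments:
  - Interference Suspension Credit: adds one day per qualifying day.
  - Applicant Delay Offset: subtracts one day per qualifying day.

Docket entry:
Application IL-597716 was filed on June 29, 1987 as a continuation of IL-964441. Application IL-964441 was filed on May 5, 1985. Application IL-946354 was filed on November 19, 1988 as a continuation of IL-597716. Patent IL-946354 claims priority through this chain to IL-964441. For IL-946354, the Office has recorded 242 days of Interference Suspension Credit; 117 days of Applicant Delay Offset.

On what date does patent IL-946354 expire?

September 7, 2001

Earliest priority filing: 5 May 1985.
Base term: 5 May 1985 + 16 years → 5 May 2001.
Interference Suspension Credit: +242 days → 2 January 2002.
Applicant Delay Offset: −117 days → 7 September 2001.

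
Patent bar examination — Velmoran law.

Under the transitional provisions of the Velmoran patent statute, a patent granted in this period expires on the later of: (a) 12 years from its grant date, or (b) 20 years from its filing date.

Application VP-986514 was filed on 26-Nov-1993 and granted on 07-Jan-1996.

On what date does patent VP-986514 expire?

2013-11-26

(a) grant + 12 years → 7 January 2008.
(b) filing + 20 years → 26 November 2013.
Later of the two: 26 November 2013.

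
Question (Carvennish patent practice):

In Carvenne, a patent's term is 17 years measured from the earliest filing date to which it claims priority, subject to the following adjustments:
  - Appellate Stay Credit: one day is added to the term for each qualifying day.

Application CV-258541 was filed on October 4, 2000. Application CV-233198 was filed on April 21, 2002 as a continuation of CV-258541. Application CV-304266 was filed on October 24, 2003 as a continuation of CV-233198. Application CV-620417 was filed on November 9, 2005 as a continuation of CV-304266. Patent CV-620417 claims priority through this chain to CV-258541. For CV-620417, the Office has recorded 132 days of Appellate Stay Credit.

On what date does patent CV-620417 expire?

Earliest priority filing: 4 October 2000.
Base term: 4 October 2000 + 17 years → 4 October 2017.
Appellate Stay Credit: +132 days → 13 February 2018.

February 13, 2018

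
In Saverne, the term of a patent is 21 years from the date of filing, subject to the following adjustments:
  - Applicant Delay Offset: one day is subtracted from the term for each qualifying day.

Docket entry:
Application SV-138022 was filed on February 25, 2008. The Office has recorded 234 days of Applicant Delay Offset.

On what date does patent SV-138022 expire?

Base term: filing date + 21 years → 25 February 2029.
Applicant Delay Offset: −234 days → 6 July 2028.

July 6, 2028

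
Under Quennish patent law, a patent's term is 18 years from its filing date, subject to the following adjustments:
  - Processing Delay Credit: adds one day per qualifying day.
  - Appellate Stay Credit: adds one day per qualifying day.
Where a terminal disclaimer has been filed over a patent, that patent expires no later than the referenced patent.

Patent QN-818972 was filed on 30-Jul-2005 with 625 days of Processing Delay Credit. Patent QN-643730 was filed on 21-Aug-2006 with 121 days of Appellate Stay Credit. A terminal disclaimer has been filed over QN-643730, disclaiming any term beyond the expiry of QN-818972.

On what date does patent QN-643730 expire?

Natural term of QN-643730:
  Base: filing + 18 years → 21 August 2024.
  Appellate Stay Credit: +121 days → 20 December 2024.
Expiry of referenced patent QN-818972:
  Base: filing + 18 years → 30 July 2023.
  Processing Delay Credit: +625 days → 15 April 2025.
Terminal disclaimer: QN-643730 expires on the earlier of 20 December 2024 and 15 April 2025.

December 20, 2024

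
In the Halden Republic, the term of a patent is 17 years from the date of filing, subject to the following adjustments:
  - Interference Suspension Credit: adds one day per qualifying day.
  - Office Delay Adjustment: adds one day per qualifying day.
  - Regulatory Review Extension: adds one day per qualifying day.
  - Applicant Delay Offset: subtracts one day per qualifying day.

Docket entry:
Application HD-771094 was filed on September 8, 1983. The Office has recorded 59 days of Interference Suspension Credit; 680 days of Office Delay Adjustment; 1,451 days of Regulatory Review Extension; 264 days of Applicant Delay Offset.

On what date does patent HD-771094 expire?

Base term: filing date + 17 years → 8 September 2000.
Interference Suspension Credit: +59 days → 6 November 2000.
Office Delay Adjustment: +680 days → 17 September 2002.
Regulatory Review Extension: +1451 days → 7 September 2006.
Applicant Delay Offset: −264 days → 17 December 2005.

December 17, 2005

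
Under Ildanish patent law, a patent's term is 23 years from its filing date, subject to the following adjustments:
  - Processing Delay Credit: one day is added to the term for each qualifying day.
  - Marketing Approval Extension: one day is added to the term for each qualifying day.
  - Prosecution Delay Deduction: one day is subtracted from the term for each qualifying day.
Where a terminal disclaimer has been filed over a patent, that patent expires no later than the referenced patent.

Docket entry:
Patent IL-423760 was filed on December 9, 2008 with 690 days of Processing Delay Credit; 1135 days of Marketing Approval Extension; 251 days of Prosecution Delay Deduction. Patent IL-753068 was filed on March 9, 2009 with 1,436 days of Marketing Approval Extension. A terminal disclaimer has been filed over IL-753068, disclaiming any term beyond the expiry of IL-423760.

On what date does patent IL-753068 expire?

2036-02-13

Natural term of IL-753068:
  Base: filing + 23 years → 9 March 2032.
  Marketing Approval Extension: +1436 days → 13 February 2036.
Expiry of referenced patent IL-423760:
  Base: filing + 23 years → 9 December 2031.
  Processing Delay Credit: +690 days → 29 October 2033.
  Marketing Approval Extension: +1135 days → 7 December 2036.
  Prosecution Delay Deduction: −251 days → 31 March 2036.
Terminal disclaimer: IL-753068 expires on the earlier of 13 February 2036 and 31 March 2036.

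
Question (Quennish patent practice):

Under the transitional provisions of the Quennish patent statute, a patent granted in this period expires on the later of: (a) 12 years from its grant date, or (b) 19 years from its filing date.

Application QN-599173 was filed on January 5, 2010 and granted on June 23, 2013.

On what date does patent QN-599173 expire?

(a) grant + 12 years → 23 June 2025.
(b) filing + 19 years → 5 January 2029.
Later of the two: 5 January 2029.

2029-01-05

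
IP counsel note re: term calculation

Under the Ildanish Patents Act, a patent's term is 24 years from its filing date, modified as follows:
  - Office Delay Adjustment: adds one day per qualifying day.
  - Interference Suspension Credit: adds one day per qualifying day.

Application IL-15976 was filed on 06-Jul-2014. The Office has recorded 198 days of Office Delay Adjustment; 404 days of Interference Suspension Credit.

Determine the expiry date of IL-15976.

2040-02-28

Base term: filing date + 24 years → 6 July 2038.
Office Delay Adjustment: +198 days → 20 January 2039.
Interference Suspension Credit: +404 days → 28 February 2040.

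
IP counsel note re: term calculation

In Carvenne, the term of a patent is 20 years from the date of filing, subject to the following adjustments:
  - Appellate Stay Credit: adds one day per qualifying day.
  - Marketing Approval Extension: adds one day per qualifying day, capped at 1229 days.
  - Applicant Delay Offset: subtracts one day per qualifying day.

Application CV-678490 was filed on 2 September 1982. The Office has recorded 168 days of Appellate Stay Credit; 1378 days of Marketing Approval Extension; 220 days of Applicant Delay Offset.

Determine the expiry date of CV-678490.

Base term: filing date + 20 years → 2 September 2002.
Appellate Stay Credit: +168 days → 17 February 2003.
Marketing Approval Extension: 1378 days claimed exceeds the 1229-day cap, so +1229 days → 30 June 2006.
Applicant Delay Offset: −220 days → 22 November 2005.

2005-11-22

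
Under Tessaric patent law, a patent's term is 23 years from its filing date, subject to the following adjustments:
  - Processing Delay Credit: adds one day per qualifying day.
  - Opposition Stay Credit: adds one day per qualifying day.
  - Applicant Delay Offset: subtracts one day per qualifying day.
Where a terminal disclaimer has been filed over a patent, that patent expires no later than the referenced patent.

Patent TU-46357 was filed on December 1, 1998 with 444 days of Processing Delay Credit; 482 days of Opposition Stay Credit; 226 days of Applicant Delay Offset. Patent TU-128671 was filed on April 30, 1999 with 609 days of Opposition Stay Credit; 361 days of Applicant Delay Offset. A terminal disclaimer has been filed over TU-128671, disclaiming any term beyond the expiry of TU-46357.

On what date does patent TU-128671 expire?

2023-01-03

Natural term of TU-128671:
  Base: filing + 23 years → 30 April 2022.
  Opposition Stay Credit: +609 days → 30 December 2023.
  Applicant Delay Offset: −361 days → 3 January 2023.
Expiry of referenced patent TU-46357:
  Base: filing + 23 years → 1 December 2021.
  Processing Delay Credit: +444 days → 18 February 2023.
  Opposition Stay Credit: +482 days → 14 June 2024.
  Applicant Delay Offset: −226 days → 1 November 2023.
Terminal disclaimer: TU-128671 expires on the earlier of 3 January 2023 and 1 November 2023.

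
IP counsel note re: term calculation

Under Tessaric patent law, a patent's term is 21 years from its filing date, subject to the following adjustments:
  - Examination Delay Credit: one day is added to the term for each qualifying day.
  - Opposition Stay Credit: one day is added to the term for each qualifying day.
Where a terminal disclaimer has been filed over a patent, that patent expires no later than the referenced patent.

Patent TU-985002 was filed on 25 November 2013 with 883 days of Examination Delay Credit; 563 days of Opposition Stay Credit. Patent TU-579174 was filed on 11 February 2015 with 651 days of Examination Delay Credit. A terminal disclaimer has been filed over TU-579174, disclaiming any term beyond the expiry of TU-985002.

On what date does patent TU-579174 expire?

2037-11-23

Natural term of TU-579174:
  Base: filing + 21 years → 11 February 2036.
  Examination Delay Credit: +651 days → 23 November 2037.
Expiry of referenced patent TU-985002:
  Base: filing + 21 years → 25 November 2034.
  Examination Delay Credit: +883 days → 26 April 2037.
  Opposition Stay Credit: +563 days → 10 November 2038.
Terminal disclaimer: TU-579174 expires on the earlier of 23 November 2037 and 10 November 2038.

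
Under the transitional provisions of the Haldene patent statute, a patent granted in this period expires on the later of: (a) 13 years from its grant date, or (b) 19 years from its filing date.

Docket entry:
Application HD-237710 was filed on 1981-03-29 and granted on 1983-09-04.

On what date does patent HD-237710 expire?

(a) grant + 13 years → 4 September 1996.
(b) filing + 19 years → 29 March 2000.
Later of the two: 29 March 2000.

March 29, 2000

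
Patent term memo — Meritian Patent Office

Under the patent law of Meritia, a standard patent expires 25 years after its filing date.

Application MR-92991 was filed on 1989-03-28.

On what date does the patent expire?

Filing date + 25 years → 28 March 2014.

March 28, 2014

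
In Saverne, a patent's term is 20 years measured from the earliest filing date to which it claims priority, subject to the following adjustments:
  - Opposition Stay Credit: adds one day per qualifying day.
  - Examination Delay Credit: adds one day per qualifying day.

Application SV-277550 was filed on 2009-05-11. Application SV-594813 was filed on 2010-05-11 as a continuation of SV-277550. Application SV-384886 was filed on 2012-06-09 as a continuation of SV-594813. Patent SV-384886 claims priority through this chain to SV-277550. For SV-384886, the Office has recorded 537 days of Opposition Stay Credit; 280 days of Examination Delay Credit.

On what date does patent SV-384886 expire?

Earliest priority filing: 11 May 2009.
Base term: 11 May 2009 + 20 years → 11 May 2029.
Opposition Stay Credit: +537 days → 30 October 2030.
Examination Delay Credit: +280 days → 6 August 2031.

August 6, 2031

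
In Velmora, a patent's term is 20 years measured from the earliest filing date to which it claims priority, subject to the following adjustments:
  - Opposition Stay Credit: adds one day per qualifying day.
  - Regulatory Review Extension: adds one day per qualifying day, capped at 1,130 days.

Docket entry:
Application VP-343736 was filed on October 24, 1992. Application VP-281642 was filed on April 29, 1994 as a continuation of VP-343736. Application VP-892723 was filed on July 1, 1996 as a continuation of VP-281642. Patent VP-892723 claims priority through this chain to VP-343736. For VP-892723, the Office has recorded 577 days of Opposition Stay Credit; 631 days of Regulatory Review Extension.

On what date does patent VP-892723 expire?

Earliest priority filing: 24 October 1992.
Base term: 24 October 1992 + 20 years → 24 October 2012.
Opposition Stay Credit: +577 days → 24 May 2014.
Regulatory Review Extension: 631 days (within the 1130-day cap) → +631 days → 14 February 2016.

February 14, 2016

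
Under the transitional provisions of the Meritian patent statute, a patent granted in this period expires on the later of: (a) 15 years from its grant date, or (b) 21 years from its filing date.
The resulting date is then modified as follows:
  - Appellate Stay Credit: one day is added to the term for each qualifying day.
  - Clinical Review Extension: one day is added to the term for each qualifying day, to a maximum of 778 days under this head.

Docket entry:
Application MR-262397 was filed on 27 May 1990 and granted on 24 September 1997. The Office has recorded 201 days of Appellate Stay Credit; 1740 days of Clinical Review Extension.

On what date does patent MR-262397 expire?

2015-05-31

(a) grant + 15 years → 24 September 2012.
(b) filing + 21 years → 27 May 2011.
Later of the two: 24 September 2012.
Appellate Stay Credit: +201 days → 13 April 2013.
Clinical Review Extension: 1740 days claimed exceeds the 778-day cap, so +778 days → 31 May 2015.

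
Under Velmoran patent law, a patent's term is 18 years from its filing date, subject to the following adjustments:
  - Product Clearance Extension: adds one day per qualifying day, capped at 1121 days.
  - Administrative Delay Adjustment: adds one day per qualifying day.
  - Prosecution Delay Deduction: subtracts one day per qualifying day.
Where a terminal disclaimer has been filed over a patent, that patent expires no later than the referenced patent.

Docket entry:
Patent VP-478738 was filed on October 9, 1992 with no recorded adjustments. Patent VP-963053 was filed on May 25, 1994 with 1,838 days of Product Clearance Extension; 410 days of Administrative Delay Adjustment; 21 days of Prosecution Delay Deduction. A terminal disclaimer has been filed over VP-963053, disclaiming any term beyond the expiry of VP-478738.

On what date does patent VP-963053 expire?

Natural term of VP-963053:
  Base: filing + 18 years → 25 May 2012.
  Product Clearance Extension: 1838 days claimed exceeds the 1121-day cap, so +1121 days → 20 June 2015.
  Administrative Delay Adjustment: +410 days → 3 August 2016.
  Prosecution Delay Deduction: −21 days → 13 July 2016.
Expiry of referenced patent VP-478738:
  Base: filing + 18 years → 9 October 2010.
Terminal disclaimer: VP-963053 expires on the earlier of 13 July 2016 and 9 October 2010.

2010-10-09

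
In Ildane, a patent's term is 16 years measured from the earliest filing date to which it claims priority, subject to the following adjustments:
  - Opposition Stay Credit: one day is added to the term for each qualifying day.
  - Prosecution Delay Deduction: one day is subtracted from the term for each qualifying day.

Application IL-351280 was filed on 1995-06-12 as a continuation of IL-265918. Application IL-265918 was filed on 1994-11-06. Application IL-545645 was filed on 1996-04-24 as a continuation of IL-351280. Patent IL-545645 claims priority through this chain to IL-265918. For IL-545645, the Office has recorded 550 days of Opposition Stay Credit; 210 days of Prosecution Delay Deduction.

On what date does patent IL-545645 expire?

2011-10-12

Earliest priority filing: 6 November 1994.
Base term: 6 November 1994 + 16 years → 6 November 2010.
Opposition Stay Credit: +550 days → 9 May 2012.
Prosecution Delay Deduction: −210 days → 12 October 2011.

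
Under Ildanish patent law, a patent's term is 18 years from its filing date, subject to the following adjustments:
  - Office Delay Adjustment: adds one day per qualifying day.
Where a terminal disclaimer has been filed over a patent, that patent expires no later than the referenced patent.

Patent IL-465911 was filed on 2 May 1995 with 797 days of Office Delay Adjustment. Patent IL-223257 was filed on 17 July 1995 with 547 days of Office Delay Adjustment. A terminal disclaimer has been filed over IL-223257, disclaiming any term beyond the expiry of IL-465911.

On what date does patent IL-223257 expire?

2015-01-15

Natural term of IL-223257:
  Base: filing + 18 years → 17 July 2013.
  Office Delay Adjustment: +547 days → 15 January 2015.
Expiry of referenced patent IL-465911:
  Base: filing + 18 years → 2 May 2013.
  Office Delay Adjustment: +797 days → 8 July 2015.
Terminal disclaimer: IL-223257 expires on the earlier of 15 January 2015 and 8 July 2015.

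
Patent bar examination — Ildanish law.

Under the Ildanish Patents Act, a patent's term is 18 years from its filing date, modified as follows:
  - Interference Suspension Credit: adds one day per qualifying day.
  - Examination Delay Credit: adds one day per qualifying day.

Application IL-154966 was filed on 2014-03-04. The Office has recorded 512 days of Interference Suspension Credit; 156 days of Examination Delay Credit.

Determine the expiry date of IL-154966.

January 1, 2034

Base term: filing date + 18 years → 4 March 2032.
Interference Suspension Credit: +512 days → 29 July 2033.
Examination Delay Credit: +156 days → 1 January 2034.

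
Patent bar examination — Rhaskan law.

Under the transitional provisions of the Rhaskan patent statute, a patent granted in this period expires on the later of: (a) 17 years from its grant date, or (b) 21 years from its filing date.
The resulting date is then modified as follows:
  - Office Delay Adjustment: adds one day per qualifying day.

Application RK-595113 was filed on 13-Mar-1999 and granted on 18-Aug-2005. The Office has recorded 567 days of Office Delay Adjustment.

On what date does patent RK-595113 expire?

March 7, 2024

(a) grant + 17 years → 18 August 2022.
(b) filing + 21 years → 13 March 2020.
Later of the two: 18 August 2022.
Office Delay Adjustment: +567 days → 7 March 2024.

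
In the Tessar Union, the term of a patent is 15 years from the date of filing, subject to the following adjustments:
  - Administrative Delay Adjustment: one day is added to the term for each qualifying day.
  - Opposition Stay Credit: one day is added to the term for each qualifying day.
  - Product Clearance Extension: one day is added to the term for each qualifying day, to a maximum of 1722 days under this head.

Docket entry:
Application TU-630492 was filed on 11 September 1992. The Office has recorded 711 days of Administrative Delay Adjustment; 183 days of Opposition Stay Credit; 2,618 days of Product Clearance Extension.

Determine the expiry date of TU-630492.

November 9, 2014

Base term: filing date + 15 years → 11 September 2007.
Administrative Delay Adjustment: +711 days → 22 August 2009.
Opposition Stay Credit: +183 days → 21 February 2010.
Product Clearance Extension: 2618 days claimed exceeds the 1722-day cap, so +1722 days → 9 November 2014.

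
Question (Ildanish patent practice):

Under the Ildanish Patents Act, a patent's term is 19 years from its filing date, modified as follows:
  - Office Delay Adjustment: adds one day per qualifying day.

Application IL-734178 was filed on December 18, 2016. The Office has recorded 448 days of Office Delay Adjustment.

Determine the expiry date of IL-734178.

Base term: filing date + 19 years → 18 December 2035.
Office Delay Adjustment: +448 days → 10 March 2037.

March 10, 2037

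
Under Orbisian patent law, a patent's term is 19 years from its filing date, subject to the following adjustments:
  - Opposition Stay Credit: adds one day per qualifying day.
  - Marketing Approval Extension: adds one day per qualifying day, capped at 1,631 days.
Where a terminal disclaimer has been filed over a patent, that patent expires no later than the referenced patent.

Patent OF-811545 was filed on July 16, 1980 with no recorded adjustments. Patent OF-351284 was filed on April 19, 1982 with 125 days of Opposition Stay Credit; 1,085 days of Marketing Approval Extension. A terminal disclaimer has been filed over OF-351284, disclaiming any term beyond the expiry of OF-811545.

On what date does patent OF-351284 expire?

Natural term of OF-351284:
  Base: filing + 19 years → 19 April 2001.
  Opposition Stay Credit: +125 days → 22 August 2001.
  Marketing Approval Extension: 1085 days (within the 1631-day cap) → +1085 days → 11 August 2004.
Expiry of referenced patent OF-811545:
  Base: filing + 19 years → 16 July 1999.
Terminal disclaimer: OF-351284 expires on the earlier of 11 August 2004 and 16 July 1999.

1999-07-16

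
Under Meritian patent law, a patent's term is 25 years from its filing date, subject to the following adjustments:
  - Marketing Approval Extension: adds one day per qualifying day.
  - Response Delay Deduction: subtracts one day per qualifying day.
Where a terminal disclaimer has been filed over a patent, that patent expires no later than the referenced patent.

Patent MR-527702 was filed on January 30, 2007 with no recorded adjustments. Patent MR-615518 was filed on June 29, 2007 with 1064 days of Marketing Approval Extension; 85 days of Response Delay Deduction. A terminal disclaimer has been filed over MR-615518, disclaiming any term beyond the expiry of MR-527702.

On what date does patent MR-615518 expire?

January 30, 2032

Natural term of MR-615518:
  Base: filing + 25 years → 29 June 2032.
  Marketing Approval Extension: +1064 days → 29 May 2035.
  Response Delay Deduction: −85 days → 5 March 2035.
Expiry of referenced patent MR-527702:
  Base: filing + 25 years → 30 January 2032.
Terminal disclaimer: MR-615518 expires on the earlier of 5 March 2035 and 30 January 2032.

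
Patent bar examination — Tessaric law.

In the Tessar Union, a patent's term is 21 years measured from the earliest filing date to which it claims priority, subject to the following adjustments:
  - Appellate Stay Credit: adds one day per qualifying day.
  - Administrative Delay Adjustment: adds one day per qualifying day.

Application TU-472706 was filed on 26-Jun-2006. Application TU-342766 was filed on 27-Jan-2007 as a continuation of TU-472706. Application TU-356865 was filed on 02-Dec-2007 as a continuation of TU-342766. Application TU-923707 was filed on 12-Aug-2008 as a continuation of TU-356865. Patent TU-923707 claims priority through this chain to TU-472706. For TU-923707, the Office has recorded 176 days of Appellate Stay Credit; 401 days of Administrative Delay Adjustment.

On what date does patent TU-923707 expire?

Earliest priority filing: 26 June 2006.
Base term: 26 June 2006 + 21 years → 26 June 2027.
Appellate Stay Credit: +176 days → 19 December 2027.
Administrative Delay Adjustment: +401 days → 23 January 2029.

2029-01-23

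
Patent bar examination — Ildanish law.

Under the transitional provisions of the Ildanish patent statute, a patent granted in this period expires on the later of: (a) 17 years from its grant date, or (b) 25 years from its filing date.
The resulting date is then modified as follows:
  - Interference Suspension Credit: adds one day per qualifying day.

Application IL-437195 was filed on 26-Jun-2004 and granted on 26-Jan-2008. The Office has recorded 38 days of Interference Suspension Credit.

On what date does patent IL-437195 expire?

(a) grant + 17 years → 26 January 2025.
(b) filing + 25 years → 26 June 2029.
Later of the two: 26 June 2029.
Interference Suspension Credit: +38 days → 3 August 2029.

August 3, 2029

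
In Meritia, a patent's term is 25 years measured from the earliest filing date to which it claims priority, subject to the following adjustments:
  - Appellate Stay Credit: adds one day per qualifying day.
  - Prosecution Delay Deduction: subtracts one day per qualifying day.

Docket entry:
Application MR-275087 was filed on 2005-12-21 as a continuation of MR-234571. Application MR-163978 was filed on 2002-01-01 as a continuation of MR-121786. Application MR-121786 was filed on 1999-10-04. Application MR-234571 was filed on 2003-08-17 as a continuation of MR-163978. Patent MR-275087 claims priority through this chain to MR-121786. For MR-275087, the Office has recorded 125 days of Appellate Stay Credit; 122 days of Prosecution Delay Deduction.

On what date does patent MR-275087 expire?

Earliest priority filing: 4 October 1999.
Base term: 4 October 1999 + 25 years → 4 October 2024.
Appellate Stay Credit: +125 days → 6 February 2025.
Prosecution Delay Deduction: −122 days → 7 October 2024.

2024-10-07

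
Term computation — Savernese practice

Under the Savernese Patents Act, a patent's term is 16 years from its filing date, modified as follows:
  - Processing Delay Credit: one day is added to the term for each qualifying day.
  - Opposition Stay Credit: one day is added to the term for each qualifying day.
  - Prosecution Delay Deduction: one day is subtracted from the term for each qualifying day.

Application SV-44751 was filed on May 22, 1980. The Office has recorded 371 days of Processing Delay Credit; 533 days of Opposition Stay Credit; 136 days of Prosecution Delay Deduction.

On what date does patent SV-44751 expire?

1998-06-29

Base term: filing date + 16 years → 22 May 1996.
Processing Delay Credit: +371 days → 28 May 1997.
Opposition Stay Credit: +533 days → 12 November 1998.
Prosecution Delay Deduction: −136 days → 29 June 1998.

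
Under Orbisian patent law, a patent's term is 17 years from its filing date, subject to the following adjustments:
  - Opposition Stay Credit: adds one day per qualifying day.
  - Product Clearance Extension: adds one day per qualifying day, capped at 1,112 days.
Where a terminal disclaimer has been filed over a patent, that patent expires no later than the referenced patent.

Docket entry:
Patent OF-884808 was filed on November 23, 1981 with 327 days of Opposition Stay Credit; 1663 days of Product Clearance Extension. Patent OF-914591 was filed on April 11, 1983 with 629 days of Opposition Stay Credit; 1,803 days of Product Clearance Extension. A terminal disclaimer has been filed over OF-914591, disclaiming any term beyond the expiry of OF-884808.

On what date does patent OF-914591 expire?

Natural term of OF-914591:
  Base: filing + 17 years → 11 April 2000.
  Opposition Stay Credit: +629 days → 31 December 2001.
  Product Clearance Extension: 1803 days claimed exceeds the 1112-day cap, so +1112 days → 16 January 2005.
Expiry of referenced patent OF-884808:
  Base: filing + 17 years → 23 November 1998.
  Opposition Stay Credit: +327 days → 16 October 1999.
  Product Clearance Extension: 1663 days claimed exceeds the 1112-day cap, so +1112 days → 1 November 2002.
Terminal disclaimer: OF-914591 expires on the earlier of 16 January 2005 and 1 November 2002.

2002-11-01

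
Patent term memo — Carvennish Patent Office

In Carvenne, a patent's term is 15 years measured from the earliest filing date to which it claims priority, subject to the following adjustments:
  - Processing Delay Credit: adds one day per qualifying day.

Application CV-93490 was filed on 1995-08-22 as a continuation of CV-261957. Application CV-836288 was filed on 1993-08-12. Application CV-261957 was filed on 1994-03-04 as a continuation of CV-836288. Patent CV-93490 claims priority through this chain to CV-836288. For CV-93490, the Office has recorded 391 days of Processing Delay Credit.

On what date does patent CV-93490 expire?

2009-09-07

Earliest priority filing: 12 August 1993.
Base term: 12 August 1993 + 15 years → 12 August 2008.
Processing Delay Credit: +391 days → 7 September 2009.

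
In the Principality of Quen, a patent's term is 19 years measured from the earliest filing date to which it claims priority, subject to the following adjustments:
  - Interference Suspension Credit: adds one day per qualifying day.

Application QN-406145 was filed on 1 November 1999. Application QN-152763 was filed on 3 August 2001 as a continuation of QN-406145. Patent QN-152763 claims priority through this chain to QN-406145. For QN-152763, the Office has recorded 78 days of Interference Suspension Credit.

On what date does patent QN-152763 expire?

Earliest priority filing: 1 November 1999.
Base term: 1 November 1999 + 19 years → 1 November 2018.
Interference Suspension Credit: +78 days → 18 January 2019.

January 18, 2019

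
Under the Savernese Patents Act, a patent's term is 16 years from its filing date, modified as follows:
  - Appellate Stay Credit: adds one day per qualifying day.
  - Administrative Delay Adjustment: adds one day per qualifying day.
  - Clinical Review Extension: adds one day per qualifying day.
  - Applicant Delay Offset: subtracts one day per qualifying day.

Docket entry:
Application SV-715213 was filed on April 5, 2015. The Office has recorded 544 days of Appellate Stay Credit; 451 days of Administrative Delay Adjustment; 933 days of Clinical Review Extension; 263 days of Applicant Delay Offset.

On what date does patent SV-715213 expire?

October 26, 2035

Base term: filing date + 16 years → 5 April 2031.
Appellate Stay Credit: +544 days → 30 September 2032.
Administrative Delay Adjustment: +451 days → 25 December 2033.
Clinical Review Extension: +933 days → 15 July 2036.
Applicant Delay Offset: −263 days → 26 October 2035.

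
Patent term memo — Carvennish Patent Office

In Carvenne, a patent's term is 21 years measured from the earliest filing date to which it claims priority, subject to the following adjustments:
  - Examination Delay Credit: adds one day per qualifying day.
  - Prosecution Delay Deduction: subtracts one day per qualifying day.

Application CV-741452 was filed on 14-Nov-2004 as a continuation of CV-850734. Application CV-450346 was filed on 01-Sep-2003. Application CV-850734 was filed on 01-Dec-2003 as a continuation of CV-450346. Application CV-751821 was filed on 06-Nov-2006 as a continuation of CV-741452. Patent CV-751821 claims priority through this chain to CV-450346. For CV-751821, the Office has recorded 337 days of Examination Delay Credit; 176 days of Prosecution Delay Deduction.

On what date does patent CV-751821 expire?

Earliest priority filing: 1 September 2003.
Base term: 1 September 2003 + 21 years → 1 September 2024.
Examination Delay Credit: +337 days → 4 August 2025.
Prosecution Delay Deduction: −176 days → 9 February 2025.

2025-02-09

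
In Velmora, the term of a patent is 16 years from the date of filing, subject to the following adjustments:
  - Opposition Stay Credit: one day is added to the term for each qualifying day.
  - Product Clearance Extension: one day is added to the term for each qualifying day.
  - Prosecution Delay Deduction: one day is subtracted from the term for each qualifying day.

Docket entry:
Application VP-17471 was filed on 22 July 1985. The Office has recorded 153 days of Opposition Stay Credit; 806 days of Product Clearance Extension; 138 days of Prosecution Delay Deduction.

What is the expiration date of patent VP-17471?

October 21, 2003

Base term: filing date + 16 years → 22 July 2001.
Opposition Stay Credit: +153 days → 22 December 2001.
Product Clearance Extension: +806 days → 7 March 2004.
Prosecution Delay Deduction: −138 days → 21 October 2003.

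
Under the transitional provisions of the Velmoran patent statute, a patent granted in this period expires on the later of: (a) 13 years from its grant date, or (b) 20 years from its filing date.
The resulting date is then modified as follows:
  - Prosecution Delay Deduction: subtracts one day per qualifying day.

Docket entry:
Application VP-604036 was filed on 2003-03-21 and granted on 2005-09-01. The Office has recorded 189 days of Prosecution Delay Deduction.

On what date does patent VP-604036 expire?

(a) grant + 13 years → 1 September 2018.
(b) filing + 20 years → 21 March 2023.
Later of the two: 21 March 2023.
Prosecution Delay Deduction: −189 days → 13 September 2022.

September 13, 2022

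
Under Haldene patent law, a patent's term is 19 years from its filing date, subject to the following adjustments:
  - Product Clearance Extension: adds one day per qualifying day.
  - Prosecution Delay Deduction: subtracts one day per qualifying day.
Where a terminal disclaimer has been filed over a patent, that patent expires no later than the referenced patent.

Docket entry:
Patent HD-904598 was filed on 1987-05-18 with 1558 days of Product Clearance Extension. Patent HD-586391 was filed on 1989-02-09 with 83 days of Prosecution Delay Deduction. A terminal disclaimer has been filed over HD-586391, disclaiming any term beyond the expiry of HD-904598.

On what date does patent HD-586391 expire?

Natural term of HD-586391:
  Base: filing + 19 years → 9 February 2008.
  Prosecution Delay Deduction: −83 days → 18 November 2007.
Expiry of referenced patent HD-904598:
  Base: filing + 19 years → 18 May 2006.
  Product Clearance Extension: +1558 days → 23 August 2010.
Terminal disclaimer: HD-586391 expires on the earlier of 18 November 2007 and 23 August 2010.

November 18, 2007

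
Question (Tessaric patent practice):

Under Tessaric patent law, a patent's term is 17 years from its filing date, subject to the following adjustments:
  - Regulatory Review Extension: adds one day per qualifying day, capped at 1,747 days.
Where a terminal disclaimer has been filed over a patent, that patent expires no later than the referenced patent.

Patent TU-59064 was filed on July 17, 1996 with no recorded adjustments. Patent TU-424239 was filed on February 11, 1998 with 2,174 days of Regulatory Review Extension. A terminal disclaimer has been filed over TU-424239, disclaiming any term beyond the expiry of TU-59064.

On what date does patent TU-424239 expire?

2013-07-17

Natural term of TU-424239:
  Base: filing + 17 years → 11 February 2015.
  Regulatory Review Extension: 2174 days claimed exceeds the 1747-day cap, so +1747 days → 24 November 2019.
Expiry of referenced patent TU-59064:
  Base: filing + 17 years → 17 July 2013.
Terminal disclaimer: TU-424239 expires on the earlier of 24 November 2019 and 17 July 2013.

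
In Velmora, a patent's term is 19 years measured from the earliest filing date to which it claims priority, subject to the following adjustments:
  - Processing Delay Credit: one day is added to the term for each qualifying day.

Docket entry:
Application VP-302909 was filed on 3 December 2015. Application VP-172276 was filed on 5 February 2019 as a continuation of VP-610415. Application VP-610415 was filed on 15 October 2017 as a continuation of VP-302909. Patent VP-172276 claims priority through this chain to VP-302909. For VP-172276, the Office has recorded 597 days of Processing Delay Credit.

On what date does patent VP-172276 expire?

2036-07-22

Earliest priority filing: 3 December 2015.
Base term: 3 December 2015 + 19 years → 3 December 2034.
Processing Delay Credit: +597 days → 22 July 2036.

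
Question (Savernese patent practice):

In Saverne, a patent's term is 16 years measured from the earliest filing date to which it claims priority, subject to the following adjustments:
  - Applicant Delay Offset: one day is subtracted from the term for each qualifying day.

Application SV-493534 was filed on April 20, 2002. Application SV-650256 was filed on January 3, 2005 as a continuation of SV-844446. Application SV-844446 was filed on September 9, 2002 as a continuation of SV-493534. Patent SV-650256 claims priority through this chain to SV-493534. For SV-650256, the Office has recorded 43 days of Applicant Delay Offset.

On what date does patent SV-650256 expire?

Earliest priority filing: 20 April 2002.
Base term: 20 April 2002 + 16 years → 20 April 2018.
Applicant Delay Offset: −43 days → 8 March 2018.

March 8, 2018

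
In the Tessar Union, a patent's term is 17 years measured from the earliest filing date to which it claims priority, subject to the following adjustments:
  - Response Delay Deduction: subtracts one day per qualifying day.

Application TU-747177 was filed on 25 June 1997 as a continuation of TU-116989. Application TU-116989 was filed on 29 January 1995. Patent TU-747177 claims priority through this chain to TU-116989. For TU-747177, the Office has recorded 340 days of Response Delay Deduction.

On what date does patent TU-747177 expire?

February 23, 2011

Earliest priority filing: 29 January 1995.
Base term: 29 January 1995 + 17 years → 29 January 2012.
Response Delay Deduction: −340 days → 23 February 2011.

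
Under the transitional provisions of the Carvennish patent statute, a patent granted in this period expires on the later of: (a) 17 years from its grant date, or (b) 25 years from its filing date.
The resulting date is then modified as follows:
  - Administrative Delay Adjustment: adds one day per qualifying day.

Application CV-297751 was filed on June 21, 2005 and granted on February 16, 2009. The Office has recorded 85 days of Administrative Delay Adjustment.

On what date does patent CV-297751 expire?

September 14, 2030

(a) grant + 17 years → 16 February 2026.
(b) filing + 25 years → 21 June 2030.
Later of the two: 21 June 2030.
Administrative Delay Adjustment: +85 days → 14 September 2030.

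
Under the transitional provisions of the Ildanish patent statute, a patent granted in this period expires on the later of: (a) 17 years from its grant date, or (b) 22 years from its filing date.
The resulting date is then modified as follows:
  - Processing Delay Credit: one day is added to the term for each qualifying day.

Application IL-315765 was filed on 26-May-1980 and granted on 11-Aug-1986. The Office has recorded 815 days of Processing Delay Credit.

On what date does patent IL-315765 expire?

(a) grant + 17 years → 11 August 2003.
(b) filing + 22 years → 26 May 2002.
Later of the two: 11 August 2003.
Processing Delay Credit: +815 days → 3 November 2005.

2005-11-03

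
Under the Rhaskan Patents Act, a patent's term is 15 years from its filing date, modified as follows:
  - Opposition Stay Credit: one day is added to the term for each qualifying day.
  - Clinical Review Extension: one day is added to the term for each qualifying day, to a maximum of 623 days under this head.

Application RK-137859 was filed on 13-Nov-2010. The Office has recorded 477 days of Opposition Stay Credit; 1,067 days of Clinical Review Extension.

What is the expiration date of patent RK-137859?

Base term: filing date + 15 years → 13 November 2025.
Opposition Stay Credit: +477 days → 5 March 2027.
Clinical Review Extension: 1067 days claimed exceeds the 623-day cap, so +623 days → 17 November 2028.

2028-11-17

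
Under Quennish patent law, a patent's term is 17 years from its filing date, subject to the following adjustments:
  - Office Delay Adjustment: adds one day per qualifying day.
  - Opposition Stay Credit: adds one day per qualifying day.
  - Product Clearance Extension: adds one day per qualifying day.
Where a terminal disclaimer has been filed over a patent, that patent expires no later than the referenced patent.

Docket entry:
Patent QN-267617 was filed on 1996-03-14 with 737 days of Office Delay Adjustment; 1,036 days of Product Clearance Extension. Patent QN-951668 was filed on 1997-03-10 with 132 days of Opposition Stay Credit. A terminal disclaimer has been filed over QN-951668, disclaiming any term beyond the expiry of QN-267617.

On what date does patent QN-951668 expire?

Natural term of QN-951668:
  Base: filing + 17 years → 10 March 2014.
  Opposition Stay Credit: +132 days → 20 July 2014.
Expiry of referenced patent QN-267617:
  Base: filing + 17 years → 14 March 2013.
  Office Delay Adjustment: +737 days → 21 March 2015.
  Product Clearance Extension: +1036 days → 20 January 2018.
Terminal disclaimer: QN-951668 expires on the earlier of 20 July 2014 and 20 January 2018.

2014-07-20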